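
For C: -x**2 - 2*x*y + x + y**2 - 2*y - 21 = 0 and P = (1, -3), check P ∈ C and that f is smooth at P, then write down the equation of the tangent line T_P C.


Tangent line at P: 5*x - 10*y - 35 = 0.

Step 1: f(1, -3) = 0, so P lies on C.
Step 2: partial derivatives
  f_x(x, y) = -2*x - 2*y + 1, f_y(x, y) = -2*x + 2*y - 2.
  f_x(P) = 5, f_y(P) = -10 (gradient nonzero, so P is smooth).
Step 3: tangent line at P: 5·(x − 1) + -10·(y − -3) = 0.
Expanding: 5*x - 10*y - 35 = 0.


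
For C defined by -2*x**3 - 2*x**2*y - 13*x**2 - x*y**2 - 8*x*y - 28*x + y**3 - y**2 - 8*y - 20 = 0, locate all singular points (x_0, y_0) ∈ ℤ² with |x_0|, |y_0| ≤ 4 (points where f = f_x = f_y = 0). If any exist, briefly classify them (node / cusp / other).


Singular points: {(-2, 0)}; classification: node.

Compute partial derivatives:
  f_x = -6*x**2 - 4*x*y - 26*x - y**2 - 8*y - 28.
  f_y = -2*x**2 - 2*x*y - 8*x + 3*y**2 - 2*y - 8.
Scan x_0 ∈ {−4, ..., 4}. For each x_0, f_y(x_0, y) is a polynomial in y; find its integer roots y ∈ {−4, ..., 4}, then test f_x and f at those candidates.
  x = -4: f_y(-4, y) = 3*y**2 + 6*y - 8; no integer root y with |y| ≤ 4.
  x = -3: f_y(-3, y) = 3*y**2 + 4*y - 2; no integer root y with |y| ≤ 4.
  x = -2: f_y(-2, y) = 3*y**2 + 2*y; vanishes at y ∈ {0}. (-2, 0): f_x = 0, f = 0 — SINGULAR.
  x = -1: f_y(-1, y) = 3*y**2 - 2; no integer root y with |y| ≤ 4.
  x = 0: f_y(0, y) = 3*y**2 - 2*y - 8; vanishes at y ∈ {2}. (0, 2): f_x = -48 ≠ 0.
  x = 1: f_y(1, y) = 3*y**2 - 4*y - 18; no integer root y with |y| ≤ 4.
  x = 2: f_y(2, y) = 3*y**2 - 6*y - 32; no integer root y with |y| ≤ 4.
  x = 3: f_y(3, y) = 3*y**2 - 8*y - 50; no integer root y with |y| ≤ 4.
  x = 4: f_y(4, y) = 3*y**2 - 10*y - 72; no integer root y with |y| ≤ 4.
Only singular point on the grid: (-2, 0).
Classify: substitute x = -2 + u, y = 0 + v and expand: f = -2*u**3 - 2*u**2*v - u**2 - u*v**2 + v**3 + v**2.
No constant or linear terms (consistent with a singular point). Quadratic part: -u**2 + v**2. Cubic part: -2*u**3 - 2*u**2*v - u*v**2 + v**3.
The quadratic part v**2 - u**2 = (v − u)(v + u) splits into two distinct linear factors, so there are two distinct tangent lines y − 0 = ±(x − -2) — this is a node (ordinary double point).
Classification: node.


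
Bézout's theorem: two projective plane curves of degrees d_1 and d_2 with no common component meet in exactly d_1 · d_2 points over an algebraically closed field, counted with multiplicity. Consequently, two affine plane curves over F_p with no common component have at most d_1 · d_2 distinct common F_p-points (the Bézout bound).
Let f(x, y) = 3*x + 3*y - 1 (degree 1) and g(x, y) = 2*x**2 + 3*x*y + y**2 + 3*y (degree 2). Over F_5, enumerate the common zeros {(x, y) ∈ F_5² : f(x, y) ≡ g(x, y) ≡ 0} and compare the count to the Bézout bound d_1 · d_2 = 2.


Common zeros: {(0, 2)}; count = 1; Bézout bound = 2.

deg(f) = 1, deg(g) = 2, so Bézout bound = 2.
Scan x ∈ F_5. For each x, list the y ∈ F_5 with f(x, y) ≡ 0 and those with g(x, y) ≡ 0 (mod 5); the common zeros in that column are the intersection.
  x = 0: f ≡ 0 at y ∈ {2}; g ≡ 0 at y ∈ {0, 2}; common: {2}.
  x = 1: f ≡ 0 at y ∈ {1}; g ≡ 0 at y ∈ ∅; common: ∅.
  x = 2: f ≡ 0 at y ∈ {0}; g ≡ 0 at y ∈ {2, 4}; common: ∅.
  x = 3: f ≡ 0 at y ∈ {4}; g ≡ 0 at y ∈ ∅; common: ∅.
  x = 4: f ≡ 0 at y ∈ {3}; g ≡ 0 at y ∈ ∅; common: ∅.
Collecting: common zeros = {(0, 2)}, so the count is 1.
Comparison with the Bézout bound: 1 ≤ 2 = deg(f)·deg(g), as expected for curves with no common component (the affine F_5-count falls short of the bound because intersections may lie at infinity, over extension fields, or carry multiplicity).


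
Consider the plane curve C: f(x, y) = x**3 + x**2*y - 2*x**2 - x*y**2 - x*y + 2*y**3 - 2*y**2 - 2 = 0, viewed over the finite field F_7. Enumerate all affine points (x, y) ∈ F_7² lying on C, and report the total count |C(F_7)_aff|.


Affine F_7-points: {(1, 4), (2, 4), (3, 0)}; count = 3.

For each of the 49 pairs (x, y) ∈ F_7², evaluate f(x, y) mod 7. Record the zeros.
  x = 0: [0↦5, 1↦5, 2↦6, 3↦6, 4↦3, 5↦2, 6↦1]  zeros at y ∈ ∅
  x = 1: [0↦4, 1↦3, 2↦1, 3↦3, 4↦0, 5↦4, 6↦6]  zeros at y ∈ {4}
  x = 2: [0↦5, 1↦5, 2↦2, 3↦1, 4↦0, 5↦4, 6↦4]  zeros at y ∈ {4}
  x = 3: [0↦0, 1↦3, 2↦1, 3↦6, 4↦2, 5↦1, 6↦1]  zeros at y ∈ {0}
  x = 4: [0↦2, 1↦3, 2↦4, 3↦3, 4↦5, 5↦1, 6↦3]  zeros at y ∈ ∅
  x = 5: [0↦3, 1↦4, 2↦3, 3↦5, 4↦1, 5↦3, 6↦2]  zeros at y ∈ ∅
  x = 6: [0↦2, 1↦5, 2↦4, 3↦4, 4↦3, 5↦6, 6↦4]  zeros at y ∈ ∅
Collecting zeros: affine points = {(1, 4), (2, 4), (3, 0)}.
Total count |C(F_7)_aff| = 3.


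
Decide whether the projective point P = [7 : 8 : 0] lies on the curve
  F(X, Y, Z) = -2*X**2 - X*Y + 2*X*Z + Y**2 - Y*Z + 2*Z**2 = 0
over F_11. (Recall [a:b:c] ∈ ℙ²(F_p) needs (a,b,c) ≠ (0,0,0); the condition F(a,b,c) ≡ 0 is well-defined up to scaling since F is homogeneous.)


F(7,8,0) ≡ 9 (mod 11); P is NOT on the curve.

Evaluate F(7, 8, 0) term-by-term (mod 11).
  -2*X**2 ↦ -2·49·1·1 = -98
  -X*Y ↦ -1·7·8·1 = -56
  2*X*Z ↦ 2·7·1·0 = 0
  Y**2 ↦ 1·1·64·1 = 64
  -Y*Z ↦ -1·1·8·0 = 0
  2*Z**2 ↦ 2·1·1·0 = 0
Sum: F(7, 8, 0) = (-98) + (-56) + (0) + (64) + (0) + (0) = -90.
Reducing mod 11: -90 ≡ 9 (mod 11).
Since F(a, b, c) ≡ 9 ≠ 0 (mod 11), P does NOT lie on the curve.


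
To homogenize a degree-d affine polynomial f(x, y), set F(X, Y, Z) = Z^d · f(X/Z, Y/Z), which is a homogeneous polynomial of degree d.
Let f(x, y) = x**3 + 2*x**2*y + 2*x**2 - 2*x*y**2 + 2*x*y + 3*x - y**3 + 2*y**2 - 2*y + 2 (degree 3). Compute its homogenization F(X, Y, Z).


F(X, Y, Z) = X**3 + 2*X**2*Y + 2*X**2*Z - 2*X*Y**2 + 2*X*Y*Z + 3*X*Z**2 - Y**3 + 2*Y**2*Z - 2*Y*Z**2 + 2*Z**3

deg(f) = 3.
Substitute x = X/Z, y = Y/Z into f, then multiply by Z^3.
  monomial 1·x^3·y^0 ↦ 1·X^3·Y^0·Z^0.
  monomial 2·x^2·y^1 ↦ 2·X^2·Y^1·Z^0.
  monomial 2·x^2·y^0 ↦ 2·X^2·Y^0·Z^1.
  monomial -2·x^1·y^2 ↦ -2·X^1·Y^2·Z^0.
  monomial 2·x^1·y^1 ↦ 2·X^1·Y^1·Z^1.
  monomial 3·x^1·y^0 ↦ 3·X^1·Y^0·Z^2.
  monomial -1·x^0·y^3 ↦ -1·X^0·Y^3·Z^0.
  monomial 2·x^0·y^2 ↦ 2·X^0·Y^2·Z^1.
  monomial -2·x^0·y^1 ↦ -2·X^0·Y^1·Z^2.
  monomial 2·x^0·y^0 ↦ 2·X^0·Y^0·Z^3.
Collecting: F(X, Y, Z) = X**3 + 2*X**2*Y + 2*X**2*Z - 2*X*Y**2 + 2*X*Y*Z + 3*X*Z**2 - Y**3 + 2*Y**2*Z - 2*Y*Z**2 + 2*Z**3.


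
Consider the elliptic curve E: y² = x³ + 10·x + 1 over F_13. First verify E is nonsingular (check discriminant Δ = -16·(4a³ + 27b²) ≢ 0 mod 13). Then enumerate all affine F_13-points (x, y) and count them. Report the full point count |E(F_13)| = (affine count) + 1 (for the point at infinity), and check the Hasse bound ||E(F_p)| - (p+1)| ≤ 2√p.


Affine points = {(0, 1), (0, 12), (1, 5), (1, 8), (2, 4), (2, 9), (4, 1), (4, 12), (6, 2), (6, 11), (9, 1), (9, 12), (10, 3), (10, 10), (11, 5), (11, 8), (12, 4), (12, 9)}; affine count = 18; |E(F_13)| = 19.

Discriminant check: Δ ∝ 4a³ + 27b² = 4·10³ + 27·1² = 4·1000 + 27·1 ≡ 10 (mod 13). Nonzero ⇒ E is nonsingular.
For each x ∈ F_13, compute rhs = x³ + 10·x + 1 mod 13, then count y ∈ F_13 with y² ≡ rhs.
  x = 0: rhs = 1, matching y values: 1, 12 (2 points).
  x = 1: rhs = 12, matching y values: 5, 8 (2 points).
  x = 2: rhs = 3, matching y values: 4, 9 (2 points).
  x = 3: rhs = 6, matching y values: none (0 points).
  x = 4: rhs = 1, matching y values: 1, 12 (2 points).
  x = 5: rhs = 7, matching y values: none (0 points).
  x = 6: rhs = 4, matching y values: 2, 11 (2 points).
  x = 7: rhs = 11, matching y values: none (0 points).
  x = 8: rhs = 8, matching y values: none (0 points).
  x = 9: rhs = 1, matching y values: 1, 12 (2 points).
  x = 10: rhs = 9, matching y values: 3, 10 (2 points).
  x = 11: rhs = 12, matching y values: 5, 8 (2 points).
  x = 12: rhs = 3, matching y values: 4, 9 (2 points).
Total affine count: 18.
Full point count |E(F_13)| = 18 + 1 = 19.
Hasse bound: |19 − (13+1)| = |5| = 5 ≤ 2√13 ≈ 7.2111 ✓.


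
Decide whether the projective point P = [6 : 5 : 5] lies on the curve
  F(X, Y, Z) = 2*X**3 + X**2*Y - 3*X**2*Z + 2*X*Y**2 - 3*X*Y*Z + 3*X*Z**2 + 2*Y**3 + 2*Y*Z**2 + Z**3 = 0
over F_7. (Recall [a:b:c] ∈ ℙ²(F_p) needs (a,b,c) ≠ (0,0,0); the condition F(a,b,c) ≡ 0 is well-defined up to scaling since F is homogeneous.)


F(6,5,5) ≡ 3 (mod 7); P is NOT on the curve.

Evaluate F(6, 5, 5) term-by-term (mod 7).
  2*X**3 ↦ 2·216·1·1 = 432
  X**2*Y ↦ 1·36·5·1 = 180
  -3*X**2*Z ↦ -3·36·1·5 = -540
  2*X*Y**2 ↦ 2·6·25·1 = 300
  -3*X*Y*Z ↦ -3·6·5·5 = -450
  3*X*Z**2 ↦ 3·6·1·25 = 450
  2*Y**3 ↦ 2·1·125·1 = 250
  2*Y*Z**2 ↦ 2·1·5·25 = 250
  Z**3 ↦ 1·1·1·125 = 125
Sum: F(6, 5, 5) = (432) + (180) + (-540) + (300) + (-450) + (450) + (250) + (250) + (125) = 997.
Reducing mod 7: 997 ≡ 3 (mod 7).
Since F(a, b, c) ≡ 3 ≠ 0 (mod 7), P does NOT lie on the curve.


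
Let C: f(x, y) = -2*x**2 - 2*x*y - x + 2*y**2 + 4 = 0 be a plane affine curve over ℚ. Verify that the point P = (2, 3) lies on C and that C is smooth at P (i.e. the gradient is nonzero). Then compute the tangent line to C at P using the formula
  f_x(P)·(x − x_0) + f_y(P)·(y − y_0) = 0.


Tangent line at P: -15*x + 8*y + 6 = 0.

Step 1: f(2, 3) = 0, so P lies on C.
Step 2: partial derivatives
  f_x(x, y) = -4*x - 2*y - 1, f_y(x, y) = -2*x + 4*y.
  f_x(P) = -15, f_y(P) = 8 (gradient nonzero, so P is smooth).
Step 3: tangent line at P: -15·(x − 2) + 8·(y − 3) = 0.
Expanding: -15*x + 8*y + 6 = 0.


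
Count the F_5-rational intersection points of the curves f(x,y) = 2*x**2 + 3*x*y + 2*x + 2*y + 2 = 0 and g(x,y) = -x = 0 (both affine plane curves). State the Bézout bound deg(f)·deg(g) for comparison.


Common zeros: {(0, 4)}; count = 1; Bézout bound = 2.

deg(f) = 2, deg(g) = 1, so Bézout bound = 2.
Scan x ∈ F_5. For each x, list the y ∈ F_5 with f(x, y) ≡ 0 and those with g(x, y) ≡ 0 (mod 5); the common zeros in that column are the intersection.
  x = 0: f ≡ 0 at y ∈ {4}; g ≡ 0 at y ∈ {0, 1, 2, 3, 4}; common: {4}.
  x = 1: f ≡ 0 at y ∈ ∅; g ≡ 0 at y ∈ ∅; common: ∅.
  x = 2: f ≡ 0 at y ∈ {2}; g ≡ 0 at y ∈ ∅; common: ∅.
  x = 3: f ≡ 0 at y ∈ {4}; g ≡ 0 at y ∈ ∅; common: ∅.
  x = 4: f ≡ 0 at y ∈ {2}; g ≡ 0 at y ∈ ∅; common: ∅.
Collecting: common zeros = {(0, 4)}, so the count is 1.
Comparison with the Bézout bound: 1 ≤ 2 = deg(f)·deg(g), as expected for curves with no common component (the affine F_5-count falls short of the bound because intersections may lie at infinity, over extension fields, or carry multiplicity).


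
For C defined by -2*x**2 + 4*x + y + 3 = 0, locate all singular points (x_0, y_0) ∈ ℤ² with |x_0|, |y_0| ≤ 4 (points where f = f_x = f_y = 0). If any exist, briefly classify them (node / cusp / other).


No singular points in the scanned grid; C is smooth there.

Compute partial derivatives:
  f_x = 4 - 4*x.
  f_y = 1.
f_y = 1 is a nonzero constant, so f_y never vanishes: no point (x, y) can satisfy f = f_x = f_y = 0. In particular no (x, y) ∈ {−4, ..., 4}² is singular; the curve is smooth.


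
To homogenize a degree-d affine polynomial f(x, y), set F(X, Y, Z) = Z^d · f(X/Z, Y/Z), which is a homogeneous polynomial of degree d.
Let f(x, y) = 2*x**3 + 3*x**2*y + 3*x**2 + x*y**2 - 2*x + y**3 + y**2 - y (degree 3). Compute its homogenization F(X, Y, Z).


F(X, Y, Z) = 2*X**3 + 3*X**2*Y + 3*X**2*Z + X*Y**2 - 2*X*Z**2 + Y**3 + Y**2*Z - Y*Z**2

deg(f) = 3.
Substitute x = X/Z, y = Y/Z into f, then multiply by Z^3.
  monomial 2·x^3·y^0 ↦ 2·X^3·Y^0·Z^0.
  monomial 3·x^2·y^1 ↦ 3·X^2·Y^1·Z^0.
  monomial 3·x^2·y^0 ↦ 3·X^2·Y^0·Z^1.
  monomial 1·x^1·y^2 ↦ 1·X^1·Y^2·Z^0.
  monomial -2·x^1·y^0 ↦ -2·X^1·Y^0·Z^2.
  monomial 1·x^0·y^3 ↦ 1·X^0·Y^3·Z^0.
  monomial 1·x^0·y^2 ↦ 1·X^0·Y^2·Z^1.
  monomial -1·x^0·y^1 ↦ -1·X^0·Y^1·Z^2.
Collecting: F(X, Y, Z) = 2*X**3 + 3*X**2*Y + 3*X**2*Z + X*Y**2 - 2*X*Z**2 + Y**3 + Y**2*Z - Y*Z**2.


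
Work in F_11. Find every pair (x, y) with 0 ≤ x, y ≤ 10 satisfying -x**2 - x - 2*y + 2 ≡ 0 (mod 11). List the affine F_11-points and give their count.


Affine F_11-points: {(0, 1), (1, 0), (2, 9), (3, 6), (4, 2), (5, 8), (6, 2), (7, 6), (8, 9), (9, 0), (10, 1)}; count = 11.

For each of the 121 pairs (x, y) ∈ F_11², evaluate f(x, y) mod 11. Record the zeros.
  x = 0: [0↦2, 1↦0, 2↦9, 3↦7, 4↦5, 5↦3, 6↦1, 7↦10, 8↦8, 9↦6, 10↦4]  zeros at y ∈ {1}
  x = 1: [0↦0, 1↦9, 2↦7, 3↦5, 4↦3, 5↦1, 6↦10, 7↦8, 8↦6, 9↦4, 10↦2]  zeros at y ∈ {0}
  x = 2: [0↦7, 1↦5, 2↦3, 3↦1, 4↦10, 5↦8, 6↦6, 7↦4, 8↦2, 9↦0, 10↦9]  zeros at y ∈ {9}
  x = 3: [0↦1, 1↦10, 2↦8, 3↦6, 4↦4, 5↦2, 6↦0, 7↦9, 8↦7, 9↦5, 10↦3]  zeros at y ∈ {6}
  x = 4: [0↦4, 1↦2, 2↦0, 3↦9, 4↦7, 5↦5, 6↦3, 7↦1, 8↦10, 9↦8, 10↦6]  zeros at y ∈ {2}
  x = 5: [0↦5, 1↦3, 2↦1, 3↦10, 4↦8, 5↦6, 6↦4, 7↦2, 8↦0, 9↦9, 10↦7]  zeros at y ∈ {8}
  x = 6: [0↦4, 1↦2, 2↦0, 3↦9, 4↦7, 5↦5, 6↦3, 7↦1, 8↦10, 9↦8, 10↦6]  zeros at y ∈ {2}
  x = 7: [0↦1, 1↦10, 2↦8, 3↦6, 4↦4, 5↦2, 6↦0, 7↦9, 8↦7, 9↦5, 10↦3]  zeros at y ∈ {6}
  x = 8: [0↦7, 1↦5, 2↦3, 3↦1, 4↦10, 5↦8, 6↦6, 7↦4, 8↦2, 9↦0, 10↦9]  zeros at y ∈ {9}
  x = 9: [0↦0, 1↦9, 2↦7, 3↦5, 4↦3, 5↦1, 6↦10, 7↦8, 8↦6, 9↦4, 10↦2]  zeros at y ∈ {0}
  x = 10: [0↦2, 1↦0, 2↦9, 3↦7, 4↦5, 5↦3, 6↦1, 7↦10, 8↦8, 9↦6, 10↦4]  zeros at y ∈ {1}
Collecting zeros: affine points = {(0, 1), (1, 0), (2, 9), (3, 6), (4, 2), (5, 8), (6, 2), (7, 6), (8, 9), (9, 0), (10, 1)}.
Total count |C(F_11)_aff| = 11.


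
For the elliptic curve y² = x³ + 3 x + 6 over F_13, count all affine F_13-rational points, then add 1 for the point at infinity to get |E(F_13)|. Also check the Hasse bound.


Affine points = {(1, 6), (1, 7), (3, 4), (3, 9), (4, 2), (4, 11), (5, 4), (5, 9), (8, 3), (8, 10), (10, 3), (10, 10)}; affine count = 12; |E(F_13)| = 13.

Discriminant check: Δ ∝ 4a³ + 27b² = 4·3³ + 27·6² = 4·27 + 27·36 ≡ 1 (mod 13). Nonzero ⇒ E is nonsingular.
For each x ∈ F_13, compute rhs = x³ + 3·x + 6 mod 13, then count y ∈ F_13 with y² ≡ rhs.
  x = 0: rhs = 6, matching y values: none (0 points).
  x = 1: rhs = 10, matching y values: 6, 7 (2 points).
  x = 2: rhs = 7, matching y values: none (0 points).
  x = 3: rhs = 3, matching y values: 4, 9 (2 points).
  x = 4: rhs = 4, matching y values: 2, 11 (2 points).
  x = 5: rhs = 3, matching y values: 4, 9 (2 points).
  x = 6: rhs = 6, matching y values: none (0 points).
  x = 7: rhs = 6, matching y values: none (0 points).
  x = 8: rhs = 9, matching y values: 3, 10 (2 points).
  x = 9: rhs = 8, matching y values: none (0 points).
  x = 10: rhs = 9, matching y values: 3, 10 (2 points).
  x = 11: rhs = 5, matching y values: none (0 points).
  x = 12: rhs = 2, matching y values: none (0 points).
Total affine count: 12.
Full point count |E(F_13)| = 12 + 1 = 13.
Hasse bound: |13 − (13+1)| = |-1| = 1 ≤ 2√13 ≈ 7.2111 ✓.


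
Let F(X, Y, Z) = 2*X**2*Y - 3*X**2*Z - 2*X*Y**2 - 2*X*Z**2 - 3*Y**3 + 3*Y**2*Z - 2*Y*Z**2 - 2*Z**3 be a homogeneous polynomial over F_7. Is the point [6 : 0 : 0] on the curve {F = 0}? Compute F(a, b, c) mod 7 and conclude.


F(6,0,0) ≡ 0 (mod 7); P is on the curve.

Evaluate F(6, 0, 0) term-by-term (mod 7).
  2*X**2*Y ↦ 2·36·0·1 = 0
  -3*X**2*Z ↦ -3·36·1·0 = 0
  -2*X*Y**2 ↦ -2·6·0·1 = 0
  -2*X*Z**2 ↦ -2·6·1·0 = 0
  -3*Y**3 ↦ -3·1·0·1 = 0
  3*Y**2*Z ↦ 3·1·0·0 = 0
  -2*Y*Z**2 ↦ -2·1·0·0 = 0
  -2*Z**3 ↦ -2·1·1·0 = 0
Sum: F(6, 0, 0) = (0) + (0) + (0) + (0) + (0) + (0) + (0) + (0) = 0.
Reducing mod 7: 0 ≡ 0 (mod 7).
Since F(a, b, c) ≡ 0 (mod 7), P lies on the curve.


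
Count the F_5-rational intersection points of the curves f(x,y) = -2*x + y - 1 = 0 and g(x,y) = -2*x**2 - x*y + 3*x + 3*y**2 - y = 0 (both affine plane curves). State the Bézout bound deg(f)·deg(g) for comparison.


Common zeros: {(3, 2)}; count = 1; Bézout bound = 2.

deg(f) = 1, deg(g) = 2, so Bézout bound = 2.
Scan x ∈ F_5. For each x, list the y ∈ F_5 with f(x, y) ≡ 0 and those with g(x, y) ≡ 0 (mod 5); the common zeros in that column are the intersection.
  x = 0: f ≡ 0 at y ∈ {1}; g ≡ 0 at y ∈ {0, 2}; common: ∅.
  x = 1: f ≡ 0 at y ∈ {3}; g ≡ 0 at y ∈ ∅; common: ∅.
  x = 2: f ≡ 0 at y ∈ {0}; g ≡ 0 at y ∈ ∅; common: ∅.
  x = 3: f ≡ 0 at y ∈ {2}; g ≡ 0 at y ∈ {1, 2}; common: {2}.
  x = 4: f ≡ 0 at y ∈ {4}; g ≡ 0 at y ∈ {0}; common: ∅.
Collecting: common zeros = {(3, 2)}, so the count is 1.
Comparison with the Bézout bound: 1 ≤ 2 = deg(f)·deg(g), as expected for curves with no common component (the affine F_5-count falls short of the bound because intersections may lie at infinity, over extension fields, or carry multiplicity).


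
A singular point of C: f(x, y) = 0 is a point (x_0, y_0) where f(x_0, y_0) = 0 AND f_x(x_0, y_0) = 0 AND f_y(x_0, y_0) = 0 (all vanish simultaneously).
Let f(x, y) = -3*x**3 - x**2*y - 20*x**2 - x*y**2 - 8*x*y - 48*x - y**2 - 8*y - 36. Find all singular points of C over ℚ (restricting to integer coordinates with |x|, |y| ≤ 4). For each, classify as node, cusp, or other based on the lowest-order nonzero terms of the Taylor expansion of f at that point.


Singular points: {(-2, -2)}; classification: cusp.

Compute partial derivatives:
  f_x = -9*x**2 - 2*x*y - 40*x - y**2 - 8*y - 48.
  f_y = -x**2 - 2*x*y - 8*x - 2*y - 8.
Scan x_0 ∈ {−4, ..., 4}. For each x_0, f_y(x_0, y) is a polynomial in y; find its integer roots y ∈ {−4, ..., 4}, then test f_x and f at those candidates.
  x = -4: f_y(-4, y) = 6*y + 8; no integer root y with |y| ≤ 4.
  x = -3: f_y(-3, y) = 4*y + 7; no integer root y with |y| ≤ 4.
  x = -2: f_y(-2, y) = 2*y + 4; vanishes at y ∈ {-2}. (-2, -2): f_x = 0, f = 0 — SINGULAR.
  x = -1: f_y(-1, y) = -1; no integer root y with |y| ≤ 4.
  x = 0: f_y(0, y) = -2*y - 8; vanishes at y ∈ {-4}. (0, -4): f_x = -32 ≠ 0.
  x = 1: f_y(1, y) = -4*y - 17; no integer root y with |y| ≤ 4.
  x = 2: f_y(2, y) = -6*y - 28; no integer root y with |y| ≤ 4.
  x = 3: f_y(3, y) = -8*y - 41; no integer root y with |y| ≤ 4.
  x = 4: f_y(4, y) = -10*y - 56; no integer root y with |y| ≤ 4.
Only singular point on the grid: (-2, -2).
Classify: substitute x = -2 + u, y = -2 + v and expand: f = -3*u**3 - u**2*v - u*v**2 + v**2.
No constant or linear terms (consistent with a singular point). Quadratic part: v**2. Cubic part: -3*u**3 - u**2*v - u*v**2.
The quadratic part v**2 is a perfect square, so there is a single (double) tangent line v = 0, i.e. y = -2. Restricting the cubic part to that line (v = 0) leaves -3*u**3 ≠ 0, so f is not divisible by v and the branch is v² ≈ 3*u**3 to lowest order — this is a cusp.
Classification: cusp.


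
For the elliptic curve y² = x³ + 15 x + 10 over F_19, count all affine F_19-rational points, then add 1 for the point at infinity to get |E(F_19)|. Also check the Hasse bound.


Affine points = {(1, 8), (1, 11), (3, 5), (3, 14), (4, 1), (4, 18), (5, 1), (5, 18), (9, 0), (10, 1), (10, 18), (11, 9), (11, 10), (14, 0), (15, 0)}; affine count = 15; |E(F_19)| = 16.

Discriminant check: Δ ∝ 4a³ + 27b² = 4·15³ + 27·10² = 4·3375 + 27·100 ≡ 12 (mod 19). Nonzero ⇒ E is nonsingular.
For each x ∈ F_19, compute rhs = x³ + 15·x + 10 mod 19, then count y ∈ F_19 with y² ≡ rhs.
  x = 0: rhs = 10, matching y values: none (0 points).
  x = 1: rhs = 7, matching y values: 8, 11 (2 points).
  x = 2: rhs = 10, matching y values: none (0 points).
  x = 3: rhs = 6, matching y values: 5, 14 (2 points).
  x = 4: rhs = 1, matching y values: 1, 18 (2 points).
  x = 5: rhs = 1, matching y values: 1, 18 (2 points).
  x = 6: rhs = 12, matching y values: none (0 points).
  x = 7: rhs = 2, matching y values: none (0 points).
  x = 8: rhs = 15, matching y values: none (0 points).
  x = 9: rhs = 0, matching y values: 0 (1 points).
  x = 10: rhs = 1, matching y values: 1, 18 (2 points).
  x = 11: rhs = 5, matching y values: 9, 10 (2 points).
  x = 12: rhs = 18, matching y values: none (0 points).
  x = 13: rhs = 8, matching y values: none (0 points).
  x = 14: rhs = 0, matching y values: 0 (1 points).
  x = 15: rhs = 0, matching y values: 0 (1 points).
  x = 16: rhs = 14, matching y values: none (0 points).
  x = 17: rhs = 10, matching y values: none (0 points).
  x = 18: rhs = 13, matching y values: none (0 points).
Total affine count: 15.
Full point count |E(F_19)| = 15 + 1 = 16.
Hasse bound: |16 − (19+1)| = |-4| = 4 ≤ 2√19 ≈ 8.7178 ✓.


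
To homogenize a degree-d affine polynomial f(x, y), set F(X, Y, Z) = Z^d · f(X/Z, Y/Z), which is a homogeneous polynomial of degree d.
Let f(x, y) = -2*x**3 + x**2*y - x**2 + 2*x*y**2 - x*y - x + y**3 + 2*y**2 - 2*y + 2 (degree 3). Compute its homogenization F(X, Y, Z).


F(X, Y, Z) = -2*X**3 + X**2*Y - X**2*Z + 2*X*Y**2 - X*Y*Z - X*Z**2 + Y**3 + 2*Y**2*Z - 2*Y*Z**2 + 2*Z**3

deg(f) = 3.
Substitute x = X/Z, y = Y/Z into f, then multiply by Z^3.
  monomial -2·x^3·y^0 ↦ -2·X^3·Y^0·Z^0.
  monomial 1·x^2·y^1 ↦ 1·X^2·Y^1·Z^0.
  monomial -1·x^2·y^0 ↦ -1·X^2·Y^0·Z^1.
  monomial 2·x^1·y^2 ↦ 2·X^1·Y^2·Z^0.
  monomial -1·x^1·y^1 ↦ -1·X^1·Y^1·Z^1.
  monomial -1·x^1·y^0 ↦ -1·X^1·Y^0·Z^2.
  monomial 1·x^0·y^3 ↦ 1·X^0·Y^3·Z^0.
  monomial 2·x^0·y^2 ↦ 2·X^0·Y^2·Z^1.
  monomial -2·x^0·y^1 ↦ -2·X^0·Y^1·Z^2.
  monomial 2·x^0·y^0 ↦ 2·X^0·Y^0·Z^3.
Collecting: F(X, Y, Z) = -2*X**3 + X**2*Y - X**2*Z + 2*X*Y**2 - X*Y*Z - X*Z**2 + Y**3 + 2*Y**2*Z - 2*Y*Z**2 + 2*Z**3.


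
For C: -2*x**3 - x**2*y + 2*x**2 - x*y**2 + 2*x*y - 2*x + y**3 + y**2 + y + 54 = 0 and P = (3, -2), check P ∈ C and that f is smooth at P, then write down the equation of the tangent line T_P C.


Tangent line at P: -40*x + 18*y + 156 = 0.

Step 1: f(3, -2) = 0, so P lies on C.
Step 2: partial derivatives
  f_x(x, y) = -6*x**2 - 2*x*y + 4*x - y**2 + 2*y - 2, f_y(x, y) = -x**2 - 2*x*y + 2*x + 3*y**2 + 2*y + 1.
  f_x(P) = -40, f_y(P) = 18 (gradient nonzero, so P is smooth).
Step 3: tangent line at P: -40·(x − 3) + 18·(y − -2) = 0.
Expanding: -40*x + 18*y + 156 = 0.


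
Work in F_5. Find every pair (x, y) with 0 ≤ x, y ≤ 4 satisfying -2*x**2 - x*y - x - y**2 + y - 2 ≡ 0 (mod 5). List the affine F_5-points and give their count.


Affine F_5-points: {(1, 0)}; count = 1.

For each of the 25 pairs (x, y) ∈ F_5², evaluate f(x, y) mod 5. Record the zeros.
  x = 0: [0↦3, 1↦3, 2↦1, 3↦2, 4↦1]  zeros at y ∈ ∅
  x = 1: [0↦0, 1↦4, 2↦1, 3↦1, 4↦4]  zeros at y ∈ {0}
  x = 2: [0↦3, 1↦1, 2↦2, 3↦1, 4↦3]  zeros at y ∈ ∅
  x = 3: [0↦2, 1↦4, 2↦4, 3↦2, 4↦3]  zeros at y ∈ ∅
  x = 4: [0↦2, 1↦3, 2↦2, 3↦4, 4↦4]  zeros at y ∈ ∅
Collecting zeros: affine points = {(1, 0)}.
Total count |C(F_5)_aff| = 1.


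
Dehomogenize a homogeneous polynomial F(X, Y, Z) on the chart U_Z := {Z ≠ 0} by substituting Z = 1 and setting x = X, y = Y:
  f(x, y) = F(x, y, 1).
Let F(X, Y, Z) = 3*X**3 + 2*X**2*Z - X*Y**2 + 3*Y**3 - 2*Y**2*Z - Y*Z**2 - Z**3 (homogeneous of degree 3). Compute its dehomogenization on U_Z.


f(x, y) = 3*x**3 + 2*x**2 - x*y**2 + 3*y**3 - 2*y**2 - y - 1

On U_Z we set Z = 1. Each monomial c·X^i·Y^j·Z^k in F becomes c·x^i·y^j·1^k = c·x^i·y^j.
Substituting Z = 1: F(X, Y, 1) = 3*x**3 + 2*x**2 - x*y**2 + 3*y**3 - 2*y**2 - y - 1.
Note: deg(f) ≤ deg(F) = 3; strict inequality happens when F is divisible by Z (lost terms).


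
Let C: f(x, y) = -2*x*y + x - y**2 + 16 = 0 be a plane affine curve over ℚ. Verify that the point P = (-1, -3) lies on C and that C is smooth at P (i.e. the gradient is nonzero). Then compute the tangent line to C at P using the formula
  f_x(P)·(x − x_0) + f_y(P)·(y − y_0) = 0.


Tangent line at P: 7*x + 8*y + 31 = 0.

Step 1: f(-1, -3) = 0, so P lies on C.
Step 2: partial derivatives
  f_x(x, y) = 1 - 2*y, f_y(x, y) = -2*x - 2*y.
  f_x(P) = 7, f_y(P) = 8 (gradient nonzero, so P is smooth).
Step 3: tangent line at P: 7·(x − -1) + 8·(y − -3) = 0.
Expanding: 7*x + 8*y + 31 = 0.


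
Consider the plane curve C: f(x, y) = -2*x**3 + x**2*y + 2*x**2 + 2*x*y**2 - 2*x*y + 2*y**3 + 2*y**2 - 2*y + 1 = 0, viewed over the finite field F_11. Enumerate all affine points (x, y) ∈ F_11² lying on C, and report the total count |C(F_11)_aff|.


Affine F_11-points: {(2, 4), (4, 1), (4, 8), (5, 7), (6, 9), (7, 9), (8, 2), (9, 9)}; count = 8.

For each of the 121 pairs (x, y) ∈ F_11², evaluate f(x, y) mod 11. Record the zeros.
  x = 0: [0↦1, 1↦3, 2↦10, 3↦1, 4↦10, 5↦5, 6↦9, 7↦1, 8↦4, 9↦8, 10↦3]  zeros at y ∈ ∅
  x = 1: [0↦1, 1↦4, 2↦5, 3↦5, 4↦5, 5↦6, 6↦9, 7↦4, 8↦3, 9↦7, 10↦6]  zeros at y ∈ ∅
  x = 2: [0↦4, 1↦10, 2↦7, 3↦7, 4↦0, 5↦9, 6↦2, 7↦2, 8↦10, 9↦5, 10↦10]  zeros at y ∈ {4}
  x = 3: [0↦9, 1↦9, 2↦4, 3↦6, 4↦5, 5↦2, 6↦9, 7↦5, 8↦2, 9↦1, 10↦3]  zeros at y ∈ ∅
  x = 4: [0↦4, 1↦0, 2↦6, 3↦1, 4↦8, 5↦6, 6↦7, 7↦1, 8↦0, 9↦5, 10↦6]  zeros at y ∈ {1, 8}
  x = 5: [0↦10, 1↦4, 2↦1, 3↦2, 4↦8, 5↦9, 6↦6, 7↦0, 8↦3, 9↦5, 10↦7]  zeros at y ∈ {7}
  x = 6: [0↦4, 1↦9, 2↦10, 3↦8, 4↦4, 5↦10, 6↦5, 7↦1, 8↦10, 9↦0, 10↦5]  zeros at y ∈ {9}
  x = 7: [0↦7, 1↦3, 2↦10, 3↦7, 4↦6, 5↦8, 6↦3, 7↦3, 8↦9, 9↦0, 10↦10]  zeros at y ∈ {9}
  x = 8: [0↦7, 1↦7, 2↦0, 3↦9, 4↦2, 5↦2, 6↦10, 7↦5, 8↦10, 9↦4, 10↦10]  zeros at y ∈ {2}
  x = 9: [0↦3, 1↦9, 2↦1, 3↦2, 4↦2, 5↦2, 6↦3, 7↦6, 8↦1, 9↦0, 10↦4]  zeros at y ∈ {9}
  x = 10: [0↦5, 1↦8, 2↦1, 3↦7, 4↦5, 5↦7, 6↦3, 7↦5, 8↦3, 9↦9, 10↦2]  zeros at y ∈ ∅
Collecting zeros: affine points = {(2, 4), (4, 1), (4, 8), (5, 7), (6, 9), (7, 9), (8, 2), (9, 9)}.
Total count |C(F_11)_aff| = 8.


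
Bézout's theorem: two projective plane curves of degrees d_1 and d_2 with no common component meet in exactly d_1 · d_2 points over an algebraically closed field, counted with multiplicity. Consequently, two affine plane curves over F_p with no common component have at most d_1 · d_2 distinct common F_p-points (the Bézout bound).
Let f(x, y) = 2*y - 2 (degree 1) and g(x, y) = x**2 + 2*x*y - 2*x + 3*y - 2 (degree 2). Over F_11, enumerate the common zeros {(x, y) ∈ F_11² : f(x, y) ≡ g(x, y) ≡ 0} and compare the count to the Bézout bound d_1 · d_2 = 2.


Common zeros: ∅; count = 0; Bézout bound = 2.

deg(f) = 1, deg(g) = 2, so Bézout bound = 2.
Scan x ∈ F_11. For each x, list the y ∈ F_11 with f(x, y) ≡ 0 and those with g(x, y) ≡ 0 (mod 11); the common zeros in that column are the intersection.
  x = 0: f ≡ 0 at y ∈ {1}; g ≡ 0 at y ∈ {8}; common: ∅.
  x = 1: f ≡ 0 at y ∈ {1}; g ≡ 0 at y ∈ {5}; common: ∅.
  x = 2: f ≡ 0 at y ∈ {1}; g ≡ 0 at y ∈ {5}; common: ∅.
  x = 3: f ≡ 0 at y ∈ {1}; g ≡ 0 at y ∈ {6}; common: ∅.
  x = 4: f ≡ 0 at y ∈ {1}; g ≡ 0 at y ∈ ∅; common: ∅.
  x = 5: f ≡ 0 at y ∈ {1}; g ≡ 0 at y ∈ {10}; common: ∅.
  x = 6: f ≡ 0 at y ∈ {1}; g ≡ 0 at y ∈ {0}; common: ∅.
  x = 7: f ≡ 0 at y ∈ {1}; g ≡ 0 at y ∈ {0}; common: ∅.
  x = 8: f ≡ 0 at y ∈ {1}; g ≡ 0 at y ∈ {8}; common: ∅.
  x = 9: f ≡ 0 at y ∈ {1}; g ≡ 0 at y ∈ {6}; common: ∅.
  x = 10: f ≡ 0 at y ∈ {1}; g ≡ 0 at y ∈ {10}; common: ∅.
Collecting: common zeros = ∅, so the count is 0.
Comparison with the Bézout bound: 0 ≤ 2 = deg(f)·deg(g), as expected for curves with no common component (the affine F_11-count falls short of the bound because intersections may lie at infinity, over extension fields, or carry multiplicity).


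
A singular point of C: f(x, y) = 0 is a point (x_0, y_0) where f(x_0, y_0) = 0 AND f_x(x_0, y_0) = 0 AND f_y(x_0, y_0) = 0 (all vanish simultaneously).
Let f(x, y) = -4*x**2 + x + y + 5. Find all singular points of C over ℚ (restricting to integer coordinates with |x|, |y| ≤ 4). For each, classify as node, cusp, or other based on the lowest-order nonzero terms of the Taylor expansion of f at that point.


No singular points in the scanned grid; C is smooth there.

Compute partial derivatives:
  f_x = 1 - 8*x.
  f_y = 1.
f_y = 1 is a nonzero constant, so f_y never vanishes: no point (x, y) can satisfy f = f_x = f_y = 0. In particular no (x, y) ∈ {−4, ..., 4}² is singular; the curve is smooth.


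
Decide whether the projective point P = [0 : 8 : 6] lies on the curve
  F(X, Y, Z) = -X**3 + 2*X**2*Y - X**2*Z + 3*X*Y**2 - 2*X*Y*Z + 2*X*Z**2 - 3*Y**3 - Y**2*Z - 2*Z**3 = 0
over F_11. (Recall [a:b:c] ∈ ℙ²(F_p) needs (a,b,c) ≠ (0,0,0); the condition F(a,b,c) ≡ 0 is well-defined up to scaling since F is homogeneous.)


F(0,8,6) ≡ 2 (mod 11); P is NOT on the curve.

Evaluate F(0, 8, 6) term-by-term (mod 11).
  -X**3 ↦ -1·0·1·1 = 0
  2*X**2*Y ↦ 2·0·8·1 = 0
  -X**2*Z ↦ -1·0·1·6 = 0
  3*X*Y**2 ↦ 3·0·64·1 = 0
  -2*X*Y*Z ↦ -2·0·8·6 = 0
  2*X*Z**2 ↦ 2·0·1·36 = 0
  -3*Y**3 ↦ -3·1·512·1 = -1536
  -Y**2*Z ↦ -1·1·64·6 = -384
  -2*Z**3 ↦ -2·1·1·216 = -432
Sum: F(0, 8, 6) = (0) + (0) + (0) + (0) + (0) + (0) + (-1536) + (-384) + (-432) = -2352.
Reducing mod 11: -2352 ≡ 2 (mod 11).
Since F(a, b, c) ≡ 2 ≠ 0 (mod 11), P does NOT lie on the curve.


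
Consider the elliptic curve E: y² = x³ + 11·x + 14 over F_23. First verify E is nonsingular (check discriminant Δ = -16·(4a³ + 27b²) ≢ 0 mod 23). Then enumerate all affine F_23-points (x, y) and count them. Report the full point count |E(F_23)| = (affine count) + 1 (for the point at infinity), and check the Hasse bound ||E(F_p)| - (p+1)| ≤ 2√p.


Affine points = {(1, 7), (1, 16), (8, 4), (8, 19), (13, 10), (13, 13), (15, 9), (15, 14), (16, 10), (16, 13), (17, 10), (17, 13), (18, 8), (18, 15), (20, 0), (22, 5), (22, 18)}; affine count = 17; |E(F_23)| = 18.

Discriminant check: Δ ∝ 4a³ + 27b² = 4·11³ + 27·14² = 4·1331 + 27·196 ≡ 13 (mod 23). Nonzero ⇒ E is nonsingular.
For each x ∈ F_23, compute rhs = x³ + 11·x + 14 mod 23, then count y ∈ F_23 with y² ≡ rhs.
  x = 0: rhs = 14, matching y values: none (0 points).
  x = 1: rhs = 3, matching y values: 7, 16 (2 points).
  x = 2: rhs = 21, matching y values: none (0 points).
  x = 3: rhs = 5, matching y values: none (0 points).
  x = 4: rhs = 7, matching y values: none (0 points).
  x = 5: rhs = 10, matching y values: none (0 points).
  x = 6: rhs = 20, matching y values: none (0 points).
  x = 7: rhs = 20, matching y values: none (0 points).
  x = 8: rhs = 16, matching y values: 4, 19 (2 points).
  x = 9: rhs = 14, matching y values: none (0 points).
  x = 10: rhs = 20, matching y values: none (0 points).
  x = 11: rhs = 17, matching y values: none (0 points).
  x = 12: rhs = 11, matching y values: none (0 points).
  x = 13: rhs = 8, matching y values: 10, 13 (2 points).
  x = 14: rhs = 14, matching y values: none (0 points).
  x = 15: rhs = 12, matching y values: 9, 14 (2 points).
  x = 16: rhs = 8, matching y values: 10, 13 (2 points).
  x = 17: rhs = 8, matching y values: 10, 13 (2 points).
  x = 18: rhs = 18, matching y values: 8, 15 (2 points).
  x = 19: rhs = 21, matching y values: none (0 points).
  x = 20: rhs = 0, matching y values: 0 (1 points).
  x = 21: rhs = 7, matching y values: none (0 points).
  x = 22: rhs = 2, matching y values: 5, 18 (2 points).
Total affine count: 17.
Full point count |E(F_23)| = 17 + 1 = 18.
Hasse bound: |18 − (23+1)| = |-6| = 6 ≤ 2√23 ≈ 9.5917 ✓.


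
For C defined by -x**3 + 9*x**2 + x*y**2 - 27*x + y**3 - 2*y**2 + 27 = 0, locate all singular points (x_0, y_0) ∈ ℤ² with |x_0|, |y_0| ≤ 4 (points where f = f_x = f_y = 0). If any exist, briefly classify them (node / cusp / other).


Singular points: {(3, 0)}; classification: cusp.

Compute partial derivatives:
  f_x = -3*x**2 + 18*x + y**2 - 27.
  f_y = 2*x*y + 3*y**2 - 4*y.
Scan x_0 ∈ {−4, ..., 4}. For each x_0, f_y(x_0, y) is a polynomial in y; find its integer roots y ∈ {−4, ..., 4}, then test f_x and f at those candidates.
  x = -4: f_y(-4, y) = 3*y**2 - 12*y; vanishes at y ∈ {0, 4}. (-4, 0): f_x = -147 ≠ 0; (-4, 4): f_x = -131 ≠ 0.
  x = -3: f_y(-3, y) = 3*y**2 - 10*y; vanishes at y ∈ {0}. (-3, 0): f_x = -108 ≠ 0.
  x = -2: f_y(-2, y) = 3*y**2 - 8*y; vanishes at y ∈ {0}. (-2, 0): f_x = -75 ≠ 0.
  x = -1: f_y(-1, y) = 3*y**2 - 6*y; vanishes at y ∈ {0, 2}. (-1, 0): f_x = -48 ≠ 0; (-1, 2): f_x = -44 ≠ 0.
  x = 0: f_y(0, y) = 3*y**2 - 4*y; vanishes at y ∈ {0}. (0, 0): f_x = -27 ≠ 0.
  x = 1: f_y(1, y) = 3*y**2 - 2*y; vanishes at y ∈ {0}. (1, 0): f_x = -12 ≠ 0.
  x = 2: f_y(2, y) = 3*y**2; vanishes at y ∈ {0}. (2, 0): f_x = -3 ≠ 0.
  x = 3: f_y(3, y) = 3*y**2 + 2*y; vanishes at y ∈ {0}. (3, 0): f_x = 0, f = 0 — SINGULAR.
  x = 4: f_y(4, y) = 3*y**2 + 4*y; vanishes at y ∈ {0}. (4, 0): f_x = -3 ≠ 0.
Only singular point on the grid: (3, 0).
Classify: substitute x = 3 + u, y = 0 + v and expand: f = -u**3 + u*v**2 + v**3 + v**2.
No constant or linear terms (consistent with a singular point). Quadratic part: v**2. Cubic part: -u**3 + u*v**2 + v**3.
The quadratic part v**2 is a perfect square, so there is a single (double) tangent line v = 0, i.e. y = 0. Restricting the cubic part to that line (v = 0) leaves -u**3 ≠ 0, so f is not divisible by v and the branch is v² ≈ u**3 to lowest order — this is a cusp.
Classification: cusp.


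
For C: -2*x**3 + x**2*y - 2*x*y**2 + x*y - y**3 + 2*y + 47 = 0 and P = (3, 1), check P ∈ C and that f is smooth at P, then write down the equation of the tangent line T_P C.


Tangent line at P: -49*x - y + 148 = 0.

Step 1: f(3, 1) = 0, so P lies on C.
Step 2: partial derivatives
  f_x(x, y) = -6*x**2 + 2*x*y - 2*y**2 + y, f_y(x, y) = x**2 - 4*x*y + x - 3*y**2 + 2.
  f_x(P) = -49, f_y(P) = -1 (gradient nonzero, so P is smooth).
Step 3: tangent line at P: -49·(x − 3) + -1·(y − 1) = 0.
Expanding: -49*x - y + 148 = 0.


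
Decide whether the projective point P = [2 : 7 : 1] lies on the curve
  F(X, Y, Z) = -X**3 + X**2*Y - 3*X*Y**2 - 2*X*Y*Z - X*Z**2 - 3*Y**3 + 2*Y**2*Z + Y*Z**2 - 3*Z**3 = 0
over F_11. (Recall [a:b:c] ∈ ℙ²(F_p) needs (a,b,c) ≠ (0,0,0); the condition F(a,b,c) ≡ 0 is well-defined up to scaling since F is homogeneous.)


F(2,7,1) ≡ 1 (mod 11); P is NOT on the curve.

Evaluate F(2, 7, 1) term-by-term (mod 11).
  -X**3 ↦ -1·8·1·1 = -8
  X**2*Y ↦ 1·4·7·1 = 28
  -3*X*Y**2 ↦ -3·2·49·1 = -294
  -2*X*Y*Z ↦ -2·2·7·1 = -28
  -X*Z**2 ↦ -1·2·1·1 = -2
  -3*Y**3 ↦ -3·1·343·1 = -1029
  2*Y**2*Z ↦ 2·1·49·1 = 98
  Y*Z**2 ↦ 1·1·7·1 = 7
  -3*Z**3 ↦ -3·1·1·1 = -3
Sum: F(2, 7, 1) = (-8) + (28) + (-294) + (-28) + (-2) + (-1029) + (98) + (7) + (-3) = -1231.
Reducing mod 11: -1231 ≡ 1 (mod 11).
Since F(a, b, c) ≡ 1 ≠ 0 (mod 11), P does NOT lie on the curve.


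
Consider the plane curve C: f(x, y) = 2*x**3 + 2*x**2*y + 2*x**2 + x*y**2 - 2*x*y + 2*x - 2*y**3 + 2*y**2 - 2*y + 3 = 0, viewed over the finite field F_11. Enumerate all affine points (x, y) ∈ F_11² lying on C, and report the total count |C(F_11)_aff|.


Affine F_11-points: {(1, 5), (6, 1), (6, 5), (6, 9), (9, 3), (9, 5)}; count = 6.

For each of the 121 pairs (x, y) ∈ F_11², evaluate f(x, y) mod 11. Record the zeros.
  x = 0: [0↦3, 1↦1, 2↦2, 3↦5, 4↦9, 5↦2, 6↦5, 7↦6, 8↦4, 9↦9, 10↦9]  zeros at y ∈ ∅
  x = 1: [0↦9, 1↦8, 2↦1, 3↦9, 4↦9, 5↦0, 6↦3, 7↦6, 8↦8, 9↦8, 10↦5]  zeros at y ∈ {5}
  x = 2: [0↦9, 1↦2, 2↦2, 3↦8, 4↦8, 5↦1, 6↦8, 7↦6, 8↦5, 9↦4, 10↦2]  zeros at y ∈ ∅
  x = 3: [0↦4, 1↦6, 2↦6, 3↦3, 4↦7, 5↦6, 6↦10, 7↦7, 8↦7, 9↦9, 10↦1]  zeros at y ∈ ∅
  x = 4: [0↦6, 1↦10, 2↦3, 3↦6, 4↦7, 5↦5, 6↦10, 7↦10, 8↦4, 9↦2, 10↦3]  zeros at y ∈ ∅
  x = 5: [0↦5, 1↦4, 2↦5, 3↦7, 4↦9, 5↦10, 6↦9, 7↦5, 8↦8, 9↦6, 10↦9]  zeros at y ∈ ∅
  x = 6: [0↦2, 1↦0, 2↦2, 3↦7, 4↦3, 5↦0, 6↦8, 7↦4, 8↦9, 9↦0, 10↦9]  zeros at y ∈ {1, 5, 9}
  x = 7: [0↦9, 1↦10, 2↦6, 3↦7, 4↦1, 5↦9, 6↦8, 7↦8, 8↦8, 9↦7, 10↦4]  zeros at y ∈ ∅
  x = 8: [0↦5, 1↦2, 2↦7, 3↦8, 4↦4, 5↦5, 6↦10, 7↦7, 8↦6, 9↦6, 10↦6]  zeros at y ∈ ∅
  x = 9: [0↦2, 1↦10, 2↦6, 3↦0, 4↦2, 5↦0, 6↦4, 7↦2, 8↦4, 9↦9, 10↦5]  zeros at y ∈ {3, 5}
  x = 10: [0↦1, 1↦2, 2↦4, 3↦6, 4↦7, 5↦6, 6↦2, 7↦5, 8↦3, 9↦6, 10↦2]  zeros at y ∈ ∅
Collecting zeros: affine points = {(1, 5), (6, 1), (6, 5), (6, 9), (9, 3), (9, 5)}.
Total count |C(F_11)_aff| = 6.


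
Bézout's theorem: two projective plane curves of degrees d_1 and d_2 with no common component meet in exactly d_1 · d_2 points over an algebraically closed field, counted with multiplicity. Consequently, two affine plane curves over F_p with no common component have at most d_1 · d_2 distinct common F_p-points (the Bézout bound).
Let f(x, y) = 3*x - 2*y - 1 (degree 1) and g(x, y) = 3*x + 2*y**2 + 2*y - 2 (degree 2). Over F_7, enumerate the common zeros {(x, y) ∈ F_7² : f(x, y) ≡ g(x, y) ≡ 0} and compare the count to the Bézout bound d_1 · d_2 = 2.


Common zeros: ∅; count = 0; Bézout bound = 2.

deg(f) = 1, deg(g) = 2, so Bézout bound = 2.
Scan x ∈ F_7. For each x, list the y ∈ F_7 with f(x, y) ≡ 0 and those with g(x, y) ≡ 0 (mod 7); the common zeros in that column are the intersection.
  x = 0: f ≡ 0 at y ∈ {3}; g ≡ 0 at y ∈ ∅; common: ∅.
  x = 1: f ≡ 0 at y ∈ {1}; g ≡ 0 at y ∈ ∅; common: ∅.
  x = 2: f ≡ 0 at y ∈ {6}; g ≡ 0 at y ∈ {3}; common: ∅.
  x = 3: f ≡ 0 at y ∈ {4}; g ≡ 0 at y ∈ {0, 6}; common: ∅.
  x = 4: f ≡ 0 at y ∈ {2}; g ≡ 0 at y ∈ {1, 5}; common: ∅.
  x = 5: f ≡ 0 at y ∈ {0}; g ≡ 0 at y ∈ ∅; common: ∅.
  x = 6: f ≡ 0 at y ∈ {5}; g ≡ 0 at y ∈ {2, 4}; common: ∅.
Collecting: common zeros = ∅, so the count is 0.
Comparison with the Bézout bound: 0 ≤ 2 = deg(f)·deg(g), as expected for curves with no common component (the affine F_7-count falls short of the bound because intersections may lie at infinity, over extension fields, or carry multiplicity).


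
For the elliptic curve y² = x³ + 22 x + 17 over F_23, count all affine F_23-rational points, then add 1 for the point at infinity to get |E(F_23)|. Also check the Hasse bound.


Affine points = {(2, 0), (3, 8), (3, 15), (4, 10), (4, 13), (7, 10), (7, 13), (9, 1), (9, 22), (10, 8), (10, 15), (11, 7), (11, 16), (12, 10), (12, 13), (13, 4), (13, 19), (16, 7), (16, 16), (18, 9), (18, 14), (19, 7), (19, 16), (20, 4), (20, 19)}; affine count = 25; |E(F_23)| = 26.

Discriminant check: Δ ∝ 4a³ + 27b² = 4·22³ + 27·17² = 4·10648 + 27·289 ≡ 2 (mod 23). Nonzero ⇒ E is nonsingular.
For each x ∈ F_23, compute rhs = x³ + 22·x + 17 mod 23, then count y ∈ F_23 with y² ≡ rhs.
  x = 0: rhs = 17, matching y values: none (0 points).
  x = 1: rhs = 17, matching y values: none (0 points).
  x = 2: rhs = 0, matching y values: 0 (1 points).
  x = 3: rhs = 18, matching y values: 8, 15 (2 points).
  x = 4: rhs = 8, matching y values: 10, 13 (2 points).
  x = 5: rhs = 22, matching y values: none (0 points).
  x = 6: rhs = 20, matching y values: none (0 points).
  x = 7: rhs = 8, matching y values: 10, 13 (2 points).
  x = 8: rhs = 15, matching y values: none (0 points).
  x = 9: rhs = 1, matching y values: 1, 22 (2 points).
  x = 10: rhs = 18, matching y values: 8, 15 (2 points).
  x = 11: rhs = 3, matching y values: 7, 16 (2 points).
  x = 12: rhs = 8, matching y values: 10, 13 (2 points).
  x = 13: rhs = 16, matching y values: 4, 19 (2 points).
  x = 14: rhs = 10, matching y values: none (0 points).
  x = 15: rhs = 19, matching y values: none (0 points).
  x = 16: rhs = 3, matching y values: 7, 16 (2 points).
  x = 17: rhs = 14, matching y values: none (0 points).
  x = 18: rhs = 12, matching y values: 9, 14 (2 points).
  x = 19: rhs = 3, matching y values: 7, 16 (2 points).
  x = 20: rhs = 16, matching y values: 4, 19 (2 points).
  x = 21: rhs = 11, matching y values: none (0 points).
  x = 22: rhs = 17, matching y values: none (0 points).
Total affine count: 25.
Full point count |E(F_23)| = 25 + 1 = 26.
Hasse bound: |26 − (23+1)| = |2| = 2 ≤ 2√23 ≈ 9.5917 ✓.
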